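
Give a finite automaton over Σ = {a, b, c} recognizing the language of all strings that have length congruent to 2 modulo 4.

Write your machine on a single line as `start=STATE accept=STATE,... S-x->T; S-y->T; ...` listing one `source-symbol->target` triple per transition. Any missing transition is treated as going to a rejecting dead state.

Only the length mod 4 matters, so use a 4-cycle: from any state, every input symbol moves to the next state, wrapping s3 back to s0. Mark s2 accepting.
4 states suffice.
        a   b   c  
>  s0   s1  s1  s1 
   s1   s2  s2  s2 
 * s2   s3  s3  s3 
   s3   s0  s0  s0 
(> = start, * = accepting)

start=s0; accept=s2; s0-a->s1; s0-b->s1; s0-c->s1; s1-a->s2; s1-b->s2; s1-c->s2; s2-a->s3; s2-b->s3; s2-c->s3; s3-a->s0; s3-b->s0; s3-c->s0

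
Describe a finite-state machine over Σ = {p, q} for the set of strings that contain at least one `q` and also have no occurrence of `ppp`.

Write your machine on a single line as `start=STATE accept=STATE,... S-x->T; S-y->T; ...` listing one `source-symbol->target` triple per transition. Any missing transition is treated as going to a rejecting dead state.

Run two small machines in parallel and take their product. One (3 states) tracks the count of `q`s, saturating at 2; the other (4 states) tracks partial matches of the forbidden pattern `ppp`. Each combined state is a pair, one component from each; accept when both components accept.
With 12 states:
       p  q 
>  A   B  C 
   B   D  C 
 * C   E  F 
   D   G  C 
 * E   H  F 
 * F   I  F 
   G   G  J 
 * H   J  F 
 * I   K  F 
   J   J  L 
 * K   L  F 
   L   L  L 
(> = start, * = accepting)

start=A; accept=C,E,F,H,I,K; A-p->B; A-q->C; B-p->D; B-q->C; C-p->E; C-q->F; D-p->G; D-q->C; E-p->H; E-q->F; F-p->I; F-q->F; G-p->G; G-q->J; H-p->J; H-q->F; I-p->K; I-q->F; J-p->J; J-q->L; K-p->L; K-q->F; L-p->L; L-q->L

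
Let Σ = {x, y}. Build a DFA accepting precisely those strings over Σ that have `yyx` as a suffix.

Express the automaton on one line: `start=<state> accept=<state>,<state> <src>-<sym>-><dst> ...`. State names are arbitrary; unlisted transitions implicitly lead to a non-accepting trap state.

start=S0 accept=S3 S0-x->S0 S0-y->S1 S1-x->S0 S1-y->S2 S2-x->S3 S2-y->S2 S3-x->S0 S3-y->S1

Remember how much of `yyx` the current input suffix matches. State S0 means no match yet; S1 means the last symbol is `y`; S2 means the last 2 symbols are `yy`; S3 means the last 3 symbols are `yyx`. Only S3 accepts. On a mismatch, fall back to the longest proper suffix that is still a prefix of `yyx`.
With 4 states:
        x   y  
>  S0   S0  S1 
   S1   S0  S2 
   S2   S3  S2 
 * S3   S0  S1 
(> = start, * = accepting)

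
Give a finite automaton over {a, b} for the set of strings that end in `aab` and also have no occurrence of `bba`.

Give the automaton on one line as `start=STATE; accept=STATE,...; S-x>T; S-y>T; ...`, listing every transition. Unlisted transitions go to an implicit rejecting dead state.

Run two small machines in parallel and take their product. One (4 states) tracks how much of the suffix `aab` has currently been matched; the other (4 states) tracks partial matches of the forbidden pattern `bba`. Each combined state is a pair, one component from each; accept when both components accept. After merging equivalent states the machine shrinks.
6 states suffice.
        a   b  
>  q0   q1  q2 
   q1   q3  q2 
   q2   q1  q4 
   q3   q3  q5 
   q4   q4  q4 
 * q5   q1  q4 
(> = start, * = accepting)

start=q0; accept=q5; q0-a>q1; q0-b>q2; q1-a>q3; q1-b>q2; q2-a>q1; q2-b>q4; q3-a>q3; q3-b>q5; q4-a>q4; q4-b>q4; q5-a>q1; q5-b>q4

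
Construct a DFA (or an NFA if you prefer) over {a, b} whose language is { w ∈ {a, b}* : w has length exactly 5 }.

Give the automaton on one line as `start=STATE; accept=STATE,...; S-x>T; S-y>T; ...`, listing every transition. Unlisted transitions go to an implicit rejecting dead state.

start=q0; accept=q5; q0-a>q1; q0-b>q1; q1-a>q2; q1-b>q2; q2-a>q3; q2-b>q3; q3-a>q4; q3-b>q4; q4-a>q5; q4-b>q5; q5-a>q6; q5-b>q6; q6-a>q6; q6-b>q6

We only need to distinguish lengths 0, 1, …, 5, and '>5'. Chain q0 → q1 → q2 → q3 → q4 → q5 → q6 on every symbol, with q6 looping. Accepting states: {q5}.
A 7-state machine:
        a   b  
>  q0   q1  q1 
   q1   q2  q2 
   q2   q3  q3 
   q3   q4  q4 
   q4   q5  q5 
 * q5   q6  q6 
   q6   q6  q6 
(> = start, * = accepting)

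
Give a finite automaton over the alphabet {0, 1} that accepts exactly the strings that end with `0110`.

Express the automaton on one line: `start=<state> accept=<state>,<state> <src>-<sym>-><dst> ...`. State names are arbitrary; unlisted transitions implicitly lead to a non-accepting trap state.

start=q0 accept=q4 q0-0->q1 q0-1->q0 q1-0->q1 q1-1->q2 q2-0->q1 q2-1->q3 q3-0->q4 q3-1->q0 q4-0->q1 q4-1->q2

Remember how much of `0110` the current input suffix matches. State q0 means no match yet; q1 means the last symbol is `0`; q2 means the last 2 symbols are `01`; q3 means the last 3 symbols are `011`; q4 means the last 4 symbols are `0110`. Only q4 accepts. On a mismatch, fall back to the longest proper suffix that is still a prefix of `0110`.
With 5 states:
        0   1  
>  q0   q1  q0 
   q1   q1  q2 
   q2   q1  q3 
   q3   q4  q0 
 * q4   q1  q2 
(> = start, * = accepting)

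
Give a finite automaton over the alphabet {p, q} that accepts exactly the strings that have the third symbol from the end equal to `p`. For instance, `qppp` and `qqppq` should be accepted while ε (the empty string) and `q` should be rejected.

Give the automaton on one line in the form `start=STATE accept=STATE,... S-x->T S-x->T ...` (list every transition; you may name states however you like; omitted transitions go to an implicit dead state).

Because acceptance depends on a position counted from the end, the machine has to buffer the most recent 3 symbols. Make each state the string of the last up-to-3 symbols read; on input `x` shift the window left and append `x`. Accept when the buffered window has length 3 and begins with `p`.
15 states suffice.
       p  q 
>  A   B  C 
   B   D  E 
   C   F  G 
   D   H  I 
   E   J  K 
   F   L  M 
   G   N  O 
 * H   H  I 
 * I   J  K 
 * J   L  M 
 * K   N  O 
   L   H  I 
   M   J  K 
   N   L  M 
   O   N  O 
(> = start, * = accepting)

start=A accept=H,I,J,K A-p->B A-q->C B-p->D B-q->E C-p->F C-q->G D-p->H D-q->I E-p->J E-q->K F-p->L F-q->M G-p->N G-q->O H-p->H H-q->I I-p->J I-q->K J-p->L J-q->M K-p->N K-q->O L-p->H L-q->I M-p->J M-q->K N-p->L N-q->M O-p->N O-q->O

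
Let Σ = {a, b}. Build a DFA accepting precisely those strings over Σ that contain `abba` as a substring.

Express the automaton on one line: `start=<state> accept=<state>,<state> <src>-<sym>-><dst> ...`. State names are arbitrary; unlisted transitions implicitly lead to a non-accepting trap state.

States q0..q3 record the length of the longest prefix of `abba` that matches the current input suffix. Reaching q4 means `abba` has been seen, and we stay there forever. Accept from q4.
5 states suffice.
        a   b  
>  q0   q1  q0 
   q1   q1  q2 
   q2   q1  q3 
   q3   q4  q0 
 * q4   q4  q4 
(> = start, * = accepting)

start=q0 accept=q4 q0-a->q1 q0-b->q0 q1-a->q1 q1-b->q2 q2-a->q1 q2-b->q3 q3-a->q4 q3-b->q0 q4-a->q4 q4-b->q4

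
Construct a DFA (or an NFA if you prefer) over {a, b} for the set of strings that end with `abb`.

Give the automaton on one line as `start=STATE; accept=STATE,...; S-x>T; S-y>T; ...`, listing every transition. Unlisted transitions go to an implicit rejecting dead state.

Remember how much of `abb` the current input suffix matches. State q0 means no match yet; q1 means the last symbol is `a`; q2 means the last 2 symbols are `ab`; q3 means the last 3 symbols are `abb`. Only q3 accepts. On a mismatch, fall back to the longest proper suffix that is still a prefix of `abb`.
With 4 states:
        a   b  
>  q0   q1  q0 
   q1   q1  q2 
   q2   q1  q3 
 * q3   q1  q0 
(> = start, * = accepting)

start=q0; accept=q3; q0-a>q1; q0-b>q0; q1-a>q1; q1-b>q2; q2-a>q1; q2-b>q3; q3-a>q1; q3-b>q0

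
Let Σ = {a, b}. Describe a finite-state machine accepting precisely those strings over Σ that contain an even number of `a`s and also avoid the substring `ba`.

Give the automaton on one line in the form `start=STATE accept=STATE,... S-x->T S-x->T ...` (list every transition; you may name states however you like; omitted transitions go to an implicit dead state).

start=q0 accept=q0,q2 q0-a->q1 q0-b->q2 q1-a->q0 q1-b->q3 q2-a->q3 q2-b->q2 q3-a->q3 q3-b->q3

Build one automaton per condition and run them in lockstep. The first has 2 states tracking the count of `a`s modulo 2; the second has 3 states tracking partial matches of the forbidden pattern `ba`. A product state is a pair (one from each), accepting exactly when both do. Minimizing collapses redundant product states.
4 states suffice.
        a   b  
>* q0   q1  q2 
   q1   q0  q3 
 * q2   q3  q2 
   q3   q3  q3 
(> = start, * = accepting)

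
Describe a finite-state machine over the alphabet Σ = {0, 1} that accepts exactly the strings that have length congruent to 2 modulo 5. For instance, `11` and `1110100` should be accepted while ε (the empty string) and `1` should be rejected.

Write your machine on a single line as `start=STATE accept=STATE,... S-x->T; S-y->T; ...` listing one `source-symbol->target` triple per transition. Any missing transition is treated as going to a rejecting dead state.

start=s0; accept=s2; s0-0->s1; s0-1->s1; s1-0->s2; s1-1->s2; s2-0->s3; s2-1->s3; s3-0->s4; s3-1->s4; s4-0->s0; s4-1->s0

Only the length mod 5 matters, so use a 5-cycle: from any state, every input symbol moves to the next state, wrapping s4 back to s0. Mark s2 accepting.
A 5-state machine:
        0   1  
>  s0   s1  s1 
   s1   s2  s2 
 * s2   s3  s3 
   s3   s4  s4 
   s4   s0  s0 
(> = start, * = accepting)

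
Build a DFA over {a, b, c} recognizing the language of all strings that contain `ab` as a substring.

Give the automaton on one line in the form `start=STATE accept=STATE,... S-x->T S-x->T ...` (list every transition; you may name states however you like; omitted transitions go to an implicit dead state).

Track how much of `ab` has been matched so far: state S0 is no progress, S2 is the absorbing accept state reached once `ab` has occurred. Intermediate states record partial matches; on a mismatch, fall back to the longest reusable overlap.
3 states suffice.
        a   b   c  
>  S0   S1  S0  S0 
   S1   S1  S2  S0 
 * S2   S2  S2  S2 
(> = start, * = accepting)

start=S0 accept=S2 S0-a->S1 S0-b->S0 S0-c->S0 S1-a->S1 S1-b->S2 S1-c->S0 S2-a->S2 S2-b->S2 S2-c->S2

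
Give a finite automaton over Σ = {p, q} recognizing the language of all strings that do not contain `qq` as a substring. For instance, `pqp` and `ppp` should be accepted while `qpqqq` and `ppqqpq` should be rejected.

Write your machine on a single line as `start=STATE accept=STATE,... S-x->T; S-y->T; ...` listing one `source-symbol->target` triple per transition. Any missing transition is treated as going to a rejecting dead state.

This is the complement of 'contains `qq`'. Use the same substring-matching states — s0 through s2 holding how much of `qq` has just been matched — but flip the accepting set: everything except the trap s2 accepts.
With 3 states:
        p   q  
>* s0   s0  s1 
 * s1   s0  s2 
   s2   s2  s2 
(> = start, * = accepting)

start=s0; accept=s0,s1; s0-p->s0; s0-q->s1; s1-p->s0; s1-q->s2; s2-p->s2; s2-q->s2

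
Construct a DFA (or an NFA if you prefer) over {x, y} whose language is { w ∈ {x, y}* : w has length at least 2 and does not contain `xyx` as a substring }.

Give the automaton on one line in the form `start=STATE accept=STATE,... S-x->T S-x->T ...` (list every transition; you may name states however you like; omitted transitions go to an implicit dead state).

Run two small machines in parallel and take their product. The first has 4 states tracking the input length, saturating at 3; the second has 4 states tracking partial matches of the forbidden pattern `xyx`. A product state is a pair (one from each), accepting exactly when both do. Equivalent product states are then merged.
A 7-state machine:
       x  y 
>  A   B  C 
   B   D  E 
   C   D  F 
 * D   D  E 
 * E   G  F 
 * F   D  F 
   G   G  G 
(> = start, * = accepting)

start=A accept=D,E,F A-x->B A-y->C B-x->D B-y->E C-x->D C-y->F D-x->D D-y->E E-x->G E-y->F F-x->D F-y->F G-x->G G-y->G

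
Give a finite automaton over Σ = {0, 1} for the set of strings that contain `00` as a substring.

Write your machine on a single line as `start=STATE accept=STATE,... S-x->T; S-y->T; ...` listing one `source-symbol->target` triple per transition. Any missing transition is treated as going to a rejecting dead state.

start=S0; accept=S2; S0-0->S1; S0-1->S0; S1-0->S2; S1-1->S0; S2-0->S2; S2-1->S2

Track how much of `00` has been matched so far: state S0 is no progress, S2 is the absorbing accept state reached once `00` has occurred. Intermediate states record partial matches; on a mismatch, fall back to the longest reusable overlap.
With 3 states:
        0   1  
>  S0   S1  S0 
   S1   S2  S0 
 * S2   S2  S2 
(> = start, * = accepting)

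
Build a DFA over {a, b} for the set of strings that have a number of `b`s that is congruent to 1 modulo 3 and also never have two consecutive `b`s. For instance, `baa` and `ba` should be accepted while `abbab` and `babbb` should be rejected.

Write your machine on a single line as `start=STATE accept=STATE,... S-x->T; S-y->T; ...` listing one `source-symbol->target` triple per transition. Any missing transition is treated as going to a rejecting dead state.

start=q0; accept=q1,q2; q0-a->q0; q0-b->q1; q1-a->q2; q1-b->q3; q2-a->q2; q2-b->q4; q3-a->q3; q3-b->q3; q4-a->q5; q4-b->q3; q5-a->q5; q5-b->q6; q6-a->q0; q6-b->q3

Build one automaton per condition and run them in lockstep. The first has 3 states tracking the count of `b`s modulo 3; the second has 3 states tracking partial matches of the forbidden pattern `bb`. A product state is a pair (one from each), accepting exactly when both do. After merging equivalent states the machine shrinks.
        a   b  
>  q0   q0  q1 
 * q1   q2  q3 
 * q2   q2  q4 
   q3   q3  q3 
   q4   q5  q3 
   q5   q5  q6 
   q6   q0  q3 
(> = start, * = accepting)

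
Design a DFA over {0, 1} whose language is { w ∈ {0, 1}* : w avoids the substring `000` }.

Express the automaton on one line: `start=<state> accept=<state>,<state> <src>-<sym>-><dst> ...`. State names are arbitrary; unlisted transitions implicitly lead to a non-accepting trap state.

Track partial matches of the forbidden pattern `000`. State q3 is a dead state reached once `000` has occurred; every other state accepts. q0 means no part of `000` is currently matched.
        0   1  
>* q0   q1  q0 
 * q1   q2  q0 
 * q2   q3  q0 
   q3   q3  q3 
(> = start, * = accepting)

start=q0 accept=q0,q1,q2 q0-0->q1 q0-1->q0 q1-0->q2 q1-1->q0 q2-0->q3 q2-1->q0 q3-0->q3 q3-1->q3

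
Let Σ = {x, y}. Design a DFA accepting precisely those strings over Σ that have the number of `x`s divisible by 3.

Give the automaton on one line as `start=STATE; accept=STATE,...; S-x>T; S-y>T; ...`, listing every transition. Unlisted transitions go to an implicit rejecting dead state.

start=A; accept=A; A-x>B; A-y>A; B-x>C; B-y>B; C-x>A; C-y>C

The only thing that matters is how many `x`s have appeared, reduced mod 3. Use one state per residue: A for 0, …, C for 2. Reading `x` moves to the next residue; anything else stays put. A is accepting.
With 3 states:
       x  y 
>* A   B  A 
   B   C  B 
   C   A  C 
(> = start, * = accepting)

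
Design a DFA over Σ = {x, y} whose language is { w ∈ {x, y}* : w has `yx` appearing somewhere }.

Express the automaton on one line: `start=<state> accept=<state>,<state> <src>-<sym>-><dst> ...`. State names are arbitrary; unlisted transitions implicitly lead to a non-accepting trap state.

Track how much of `yx` has been matched so far: state A is no progress, C is the absorbing accept state reached once `yx` has occurred. Intermediate states record partial matches; on a mismatch, fall back to the longest reusable overlap.
With 3 states:
       x  y 
>  A   A  B 
   B   C  B 
 * C   C  C 
(> = start, * = accepting)

start=A accept=C A-x->A A-y->B B-x->C B-y->B C-x->C C-y->C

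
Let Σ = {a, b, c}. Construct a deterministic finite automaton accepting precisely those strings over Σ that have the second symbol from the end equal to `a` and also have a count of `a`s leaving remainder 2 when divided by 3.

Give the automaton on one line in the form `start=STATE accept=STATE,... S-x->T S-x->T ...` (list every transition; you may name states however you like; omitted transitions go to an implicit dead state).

start=q0 accept=q2,q4 q0-a->q1 q0-b->q0 q0-c->q0 q1-a->q2 q1-b->q3 q1-c->q3 q2-a->q0 q2-b->q4 q2-c->q4 q3-a->q5 q3-b->q3 q3-c->q3 q4-a->q0 q4-b->q6 q4-c->q6 q5-a->q0 q5-b->q4 q5-c->q4 q6-a->q0 q6-b->q6 q6-c->q6

Build one automaton per condition and run them in lockstep. One (13 states) tracks the last 2 symbols read; the other (3 states) tracks the count of `a`s modulo 3. Each combined state is a pair, one component from each; accept when both components accept. Minimizing collapses redundant product states.
7 states suffice.
        a   b   c  
>  q0   q1  q0  q0 
   q1   q2  q3  q3 
 * q2   q0  q4  q4 
   q3   q5  q3  q3 
 * q4   q0  q6  q6 
   q5   q0  q4  q4 
   q6   q0  q6  q6 
(> = start, * = accepting)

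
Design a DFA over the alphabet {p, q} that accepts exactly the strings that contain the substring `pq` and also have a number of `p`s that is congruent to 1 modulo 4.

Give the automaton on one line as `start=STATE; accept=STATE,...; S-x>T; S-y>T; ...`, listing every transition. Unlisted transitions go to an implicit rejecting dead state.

start=A; accept=D; A-p>B; A-q>A; B-p>C; B-q>D; C-p>E; C-q>F; D-p>F; D-q>D; E-p>G; E-q>H; F-p>H; F-q>F; G-p>B; G-q>I; H-p>I; H-q>H; I-p>D; I-q>I

Run two small machines in parallel and take their product. The first has 3 states tracking whether and how much of `pq` has been seen; the second has 4 states tracking the count of `p`s modulo 4. A product state is a pair (one from each), accepting exactly when both do.
With 9 states:
       p  q 
>  A   B  A 
   B   C  D 
   C   E  F 
 * D   F  D 
   E   G  H 
   F   H  F 
   G   B  I 
   H   I  H 
   I   D  I 
(> = start, * = accepting)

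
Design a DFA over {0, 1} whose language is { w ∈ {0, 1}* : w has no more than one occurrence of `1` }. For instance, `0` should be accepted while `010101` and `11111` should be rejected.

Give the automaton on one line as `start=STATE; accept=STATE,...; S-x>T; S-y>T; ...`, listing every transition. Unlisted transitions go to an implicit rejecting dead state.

Count `1`s, saturating at 2: state S0 means no `1` yet, S1 means one `1` seen, S2 means more than one. Each `1` increments (capped at S2); other symbols loop. Accept from {S0, S1}.
        0   1  
>* S0   S0  S1 
 * S1   S1  S2 
   S2   S2  S2 
(> = start, * = accepting)

start=S0; accept=S0,S1; S0-0>S0; S0-1>S1; S1-0>S1; S1-1>S2; S2-0>S2; S2-1>S2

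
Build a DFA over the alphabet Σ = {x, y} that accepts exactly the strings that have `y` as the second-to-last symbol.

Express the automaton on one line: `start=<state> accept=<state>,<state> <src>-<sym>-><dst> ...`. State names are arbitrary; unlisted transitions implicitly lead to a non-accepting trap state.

A DFA must remember the last 2 symbols (since which symbol is second-to-last isn't known until the input ends). Use one state per possible window of the last ≤2 symbols; accept from those whose window starts with `y`.
       x  y 
>  A   B  C 
   B   D  E 
   C   F  G 
   D   D  E 
   E   F  G 
 * F   D  E 
 * G   F  G 
(> = start, * = accepting)

start=A accept=F,G A-x->B A-y->C B-x->D B-y->E C-x->F C-y->G D-x->D D-y->E E-x->F E-y->G F-x->D F-y->E G-x->F G-y->G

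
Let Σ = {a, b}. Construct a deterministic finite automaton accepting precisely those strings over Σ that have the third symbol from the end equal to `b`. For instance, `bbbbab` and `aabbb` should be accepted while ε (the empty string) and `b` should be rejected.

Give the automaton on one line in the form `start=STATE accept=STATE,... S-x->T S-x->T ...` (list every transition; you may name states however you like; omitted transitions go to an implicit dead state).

Because acceptance depends on a position counted from the end, the machine has to buffer the most recent 3 symbols. Make each state the string of the last up-to-3 symbols read; on input `x` shift the window left and append `x`. Accept when the buffered window has length 3 and begins with `b`.
A 15-state machine:
          a    b  
>  S0     S1   S2 
   S1     S3   S4 
   S2     S5   S6 
   S3     S7   S8 
   S4     S9  S10 
   S5    S11  S12 
   S6    S13  S14 
   S7     S7   S8 
   S8     S9  S10 
   S9    S11  S12 
   S10   S13  S14 
 * S11    S7   S8 
 * S12    S9  S10 
 * S13   S11  S12 
 * S14   S13  S14 
(> = start, * = accepting)

start=S0 accept=S11,S12,S13,S14 S0-a->S1 S0-b->S2 S1-a->S3 S1-b->S4 S2-a->S5 S2-b->S6 S3-a->S7 S3-b->S8 S4-a->S9 S4-b->S10 S5-a->S11 S5-b->S12 S6-a->S13 S6-b->S14 S7-a->S7 S7-b->S8 S8-a->S9 S8-b->S10 S9-a->S11 S9-b->S12 S10-a->S13 S10-b->S14 S11-a->S7 S11-b->S8 S12-a->S9 S12-b->S10 S13-a->S11 S13-b->S12 S14-a->S13 S14-b->S14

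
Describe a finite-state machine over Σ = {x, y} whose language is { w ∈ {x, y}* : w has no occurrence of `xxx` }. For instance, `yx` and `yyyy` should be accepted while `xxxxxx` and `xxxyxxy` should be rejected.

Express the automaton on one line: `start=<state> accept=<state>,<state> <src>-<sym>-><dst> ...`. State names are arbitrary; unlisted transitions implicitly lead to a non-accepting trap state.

This is the complement of 'contains `xxx`'. Use the same substring-matching states — A through D holding how much of `xxx` has just been matched — but flip the accepting set: everything except the trap D accepts.
       x  y 
>* A   B  A 
 * B   C  A 
 * C   D  A 
   D   D  D 
(> = start, * = accepting)

start=A accept=A,B,C A-x->B A-y->A B-x->C B-y->A C-x->D C-y->A D-x->D D-y->D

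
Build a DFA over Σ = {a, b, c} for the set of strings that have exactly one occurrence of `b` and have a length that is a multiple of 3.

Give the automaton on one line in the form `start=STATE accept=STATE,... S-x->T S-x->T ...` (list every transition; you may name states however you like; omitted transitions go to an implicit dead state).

start=S0 accept=S6 S0-a->S1 S0-b->S2 S0-c->S1 S1-a->S3 S1-b->S4 S1-c->S3 S2-a->S4 S2-b->S5 S2-c->S4 S3-a->S0 S3-b->S6 S3-c->S0 S4-a->S6 S4-b->S5 S4-c->S6 S5-a->S5 S5-b->S5 S5-c->S5 S6-a->S2 S6-b->S5 S6-c->S2

Handle the two conditions separately and then intersect. The first has 3 states tracking the count of `b`s, saturating at 2; the second has 3 states tracking the input length modulo 3. A product state is a pair (one from each), accepting exactly when both do. Equivalent product states are then merged.
A 7-state machine:
        a   b   c  
>  S0   S1  S2  S1 
   S1   S3  S4  S3 
   S2   S4  S5  S4 
   S3   S0  S6  S0 
   S4   S6  S5  S6 
   S5   S5  S5  S5 
 * S6   S2  S5  S2 
(> = start, * = accepting)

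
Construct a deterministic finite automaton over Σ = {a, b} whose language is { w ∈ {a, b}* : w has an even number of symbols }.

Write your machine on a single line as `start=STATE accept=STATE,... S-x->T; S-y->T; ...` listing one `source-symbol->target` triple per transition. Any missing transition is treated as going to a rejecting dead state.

Count input length modulo 2: every symbol advances one step around the cycle S0 → S1 → S0. Accept at S0.
With 2 states:
        a   b  
>* S0   S1  S1 
   S1   S0  S0 
(> = start, * = accepting)

start=S0; accept=S0; S0-a->S1; S0-b->S1; S1-a->S0; S1-b->S0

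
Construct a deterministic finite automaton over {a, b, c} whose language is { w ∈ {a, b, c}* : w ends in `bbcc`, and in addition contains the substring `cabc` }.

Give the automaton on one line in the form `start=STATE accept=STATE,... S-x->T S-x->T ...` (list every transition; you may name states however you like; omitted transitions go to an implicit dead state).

start=s0 accept=s12 s0-a->s0 s0-b->s1 s0-c->s2 s1-a->s0 s1-b->s3 s1-c->s2 s2-a->s4 s2-b->s1 s2-c->s2 s3-a->s0 s3-b->s3 s3-c->s5 s4-a->s0 s4-b->s6 s4-c->s2 s5-a->s4 s5-b->s1 s5-c->s7 s6-a->s0 s6-b->s3 s6-c->s8 s7-a->s4 s7-b->s1 s7-c->s2 s8-a->s8 s8-b->s9 s8-c->s8 s9-a->s8 s9-b->s10 s9-c->s8 s10-a->s8 s10-b->s10 s10-c->s11 s11-a->s8 s11-b->s9 s11-c->s12 s12-a->s8 s12-b->s9 s12-c->s8

Build one automaton per condition and run them in lockstep. One (5 states) tracks how much of the suffix `bbcc` has currently been matched; the other (5 states) tracks whether and how much of `cabc` has been seen. Each combined state is a pair, one component from each; accept when both components accept.
With 13 states:
          a    b    c  
>  s0     s0   s1   s2 
   s1     s0   s3   s2 
   s2     s4   s1   s2 
   s3     s0   s3   s5 
   s4     s0   s6   s2 
   s5     s4   s1   s7 
   s6     s0   s3   s8 
   s7     s4   s1   s2 
   s8     s8   s9   s8 
   s9     s8  s10   s8 
   s10    s8  s10  s11 
   s11    s8   s9  s12 
 * s12    s8   s9   s8 
(> = start, * = accepting)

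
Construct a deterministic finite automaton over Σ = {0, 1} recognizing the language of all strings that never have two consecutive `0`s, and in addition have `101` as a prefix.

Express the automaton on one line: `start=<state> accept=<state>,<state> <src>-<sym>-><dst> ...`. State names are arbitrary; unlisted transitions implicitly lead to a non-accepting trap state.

start=A accept=E,F A-0->B A-1->C B-0->B B-1->B C-0->D C-1->B D-0->B D-1->E E-0->F E-1->E F-0->B F-1->E

Handle the two conditions separately and then intersect. The first has 3 states tracking partial matches of the forbidden pattern `00`; the second has 5 states tracking whether the input so far still matches the prefix `101`. A product state is a pair (one from each), accepting exactly when both do. Equivalent product states are then merged.
6 states suffice.
       0  1 
>  A   B  C 
   B   B  B 
   C   D  B 
   D   B  E 
 * E   F  E 
 * F   B  E 
(> = start, * = accepting)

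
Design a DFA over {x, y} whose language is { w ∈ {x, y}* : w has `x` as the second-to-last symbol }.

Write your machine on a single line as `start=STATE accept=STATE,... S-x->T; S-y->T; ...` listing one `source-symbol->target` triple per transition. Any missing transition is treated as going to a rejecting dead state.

start=q0; accept=q3,q4; q0-x->q1; q0-y->q2; q1-x->q3; q1-y->q4; q2-x->q5; q2-y->q6; q3-x->q3; q3-y->q4; q4-x->q5; q4-y->q6; q5-x->q3; q5-y->q4; q6-x->q5; q6-y->q6

Because acceptance depends on a position counted from the end, the machine has to buffer the most recent 2 symbols. Make each state the string of the last up-to-2 symbols read; on input `x` shift the window left and append `x`. Accept when the buffered window has length 2 and begins with `x`.
With 7 states:
        x   y  
>  q0   q1  q2 
   q1   q3  q4 
   q2   q5  q6 
 * q3   q3  q4 
 * q4   q5  q6 
   q5   q3  q4 
   q6   q5  q6 
(> = start, * = accepting)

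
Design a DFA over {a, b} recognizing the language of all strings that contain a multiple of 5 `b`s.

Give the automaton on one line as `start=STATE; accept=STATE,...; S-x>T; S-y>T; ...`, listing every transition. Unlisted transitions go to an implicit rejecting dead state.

Keep the running count of `b`s modulo 5: each `b` advances along the cycle S0 → S1 → S2 → S3 → S4 → S0 while other symbols loop. Accept at S0.
5 states suffice.
        a   b  
>* S0   S0  S1 
   S1   S1  S2 
   S2   S2  S3 
   S3   S3  S4 
   S4   S4  S0 
(> = start, * = accepting)

start=S0; accept=S0; S0-a>S0; S0-b>S1; S1-a>S1; S1-b>S2; S2-a>S2; S2-b>S3; S3-a>S3; S3-b>S4; S4-a>S4; S4-b>S0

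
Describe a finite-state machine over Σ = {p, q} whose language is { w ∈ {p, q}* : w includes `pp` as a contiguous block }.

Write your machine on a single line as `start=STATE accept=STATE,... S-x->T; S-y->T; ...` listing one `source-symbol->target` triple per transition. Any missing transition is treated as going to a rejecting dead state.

start=A; accept=C; A-p->B; A-q->A; B-p->C; B-q->A; C-p->C; C-q->C

States A..B record the length of the longest prefix of `pp` that matches the current input suffix. Reaching C means `pp` has been seen, and we stay there forever. Accept from C.
3 states suffice.
       p  q 
>  A   B  A 
   B   C  A 
 * C   C  C 
(> = start, * = accepting)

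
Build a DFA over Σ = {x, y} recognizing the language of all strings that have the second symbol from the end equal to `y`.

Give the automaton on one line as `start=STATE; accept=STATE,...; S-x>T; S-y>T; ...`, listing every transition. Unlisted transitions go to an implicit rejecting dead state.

start=q0; accept=q5,q6; q0-x>q1; q0-y>q2; q1-x>q3; q1-y>q4; q2-x>q5; q2-y>q6; q3-x>q3; q3-y>q4; q4-x>q5; q4-y>q6; q5-x>q3; q5-y>q4; q6-x>q5; q6-y>q6

A DFA must remember the last 2 symbols (since which symbol is second-to-last isn't known until the input ends). Use one state per possible window of the last ≤2 symbols; accept from those whose window starts with `y`.
        x   y  
>  q0   q1  q2 
   q1   q3  q4 
   q2   q5  q6 
   q3   q3  q4 
   q4   q5  q6 
 * q5   q3  q4 
 * q6   q5  q6 
(> = start, * = accepting)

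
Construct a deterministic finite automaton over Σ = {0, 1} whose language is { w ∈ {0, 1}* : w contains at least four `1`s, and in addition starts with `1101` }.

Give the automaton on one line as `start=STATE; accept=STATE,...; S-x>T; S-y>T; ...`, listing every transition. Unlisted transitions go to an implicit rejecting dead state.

Build one automaton per condition and run them in lockstep. The first has 6 states tracking the count of `1`s, saturating at 5; the second has 6 states tracking whether the input so far still matches the prefix `1101`. A product state is a pair (one from each), accepting exactly when both do. After merging equivalent states the machine shrinks.
With 7 states:
       0  1 
>  A   B  C 
   B   B  B 
   C   B  D 
   D   E  B 
   E   B  F 
   F   F  G 
 * G   G  G 
(> = start, * = accepting)

start=A; accept=G; A-0>B; A-1>C; B-0>B; B-1>B; C-0>B; C-1>D; D-0>E; D-1>B; E-0>B; E-1>F; F-0>F; F-1>G; G-0>G; G-1>G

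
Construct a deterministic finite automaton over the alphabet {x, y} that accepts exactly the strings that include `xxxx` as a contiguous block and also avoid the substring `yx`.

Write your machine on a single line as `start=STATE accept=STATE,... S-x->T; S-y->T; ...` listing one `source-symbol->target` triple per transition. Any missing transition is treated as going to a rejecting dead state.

Run two small machines in parallel and take their product. The first has 5 states tracking whether and how much of `xxxx` has been seen; the second has 3 states tracking partial matches of the forbidden pattern `yx`. A product state is a pair (one from each), accepting exactly when both do.
          x    y  
>  s0     s1   s2 
   s1     s3   s2 
   s2     s4   s2 
   s3     s5   s2 
   s4     s6   s7 
   s5     s8   s2 
   s6     s9   s7 
   s7     s4   s7 
 * s8     s8  s10 
   s9    s11   s7 
 * s10   s11  s10 
   s11   s11  s11 
(> = start, * = accepting)

start=s0; accept=s8,s10; s0-x->s1; s0-y->s2; s1-x->s3; s1-y->s2; s2-x->s4; s2-y->s2; s3-x->s5; s3-y->s2; s4-x->s6; s4-y->s7; s5-x->s8; s5-y->s2; s6-x->s9; s6-y->s7; s7-x->s4; s7-y->s7; s8-x->s8; s8-y->s10; s9-x->s11; s9-y->s7; s10-x->s11; s10-y->s10; s11-x->s11; s11-y->s11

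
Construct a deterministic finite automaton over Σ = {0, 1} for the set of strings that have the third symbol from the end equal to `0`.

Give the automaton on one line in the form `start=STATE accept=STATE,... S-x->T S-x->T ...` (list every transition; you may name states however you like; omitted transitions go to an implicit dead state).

start=S0 accept=S7,S8,S9,S10 S0-0->S1 S0-1->S2 S1-0->S3 S1-1->S4 S2-0->S5 S2-1->S6 S3-0->S7 S3-1->S8 S4-0->S9 S4-1->S10 S5-0->S11 S5-1->S12 S6-0->S13 S6-1->S14 S7-0->S7 S7-1->S8 S8-0->S9 S8-1->S10 S9-0->S11 S9-1->S12 S10-0->S13 S10-1->S14 S11-0->S7 S11-1->S8 S12-0->S9 S12-1->S10 S13-0->S11 S13-1->S12 S14-0->S13 S14-1->S14

A DFA must remember the last 3 symbols (since which symbol is third-to-last isn't known until the input ends). Use one state per possible window of the last ≤3 symbols; accept from those whose window starts with `0`.
A 15-state machine:
          0    1  
>  S0     S1   S2 
   S1     S3   S4 
   S2     S5   S6 
   S3     S7   S8 
   S4     S9  S10 
   S5    S11  S12 
   S6    S13  S14 
 * S7     S7   S8 
 * S8     S9  S10 
 * S9    S11  S12 
 * S10   S13  S14 
   S11    S7   S8 
   S12    S9  S10 
   S13   S11  S12 
   S14   S13  S14 
(> = start, * = accepting)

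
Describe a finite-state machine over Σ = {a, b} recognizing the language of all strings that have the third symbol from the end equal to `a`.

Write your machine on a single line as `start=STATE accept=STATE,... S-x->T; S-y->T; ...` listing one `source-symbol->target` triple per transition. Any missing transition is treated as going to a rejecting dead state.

start=q0; accept=q7,q8,q9,q10; q0-a->q1; q0-b->q2; q1-a->q3; q1-b->q4; q2-a->q5; q2-b->q6; q3-a->q7; q3-b->q8; q4-a->q9; q4-b->q10; q5-a->q11; q5-b->q12; q6-a->q13; q6-b->q14; q7-a->q7; q7-b->q8; q8-a->q9; q8-b->q10; q9-a->q11; q9-b->q12; q10-a->q13; q10-b->q14; q11-a->q7; q11-b->q8; q12-a->q9; q12-b->q10; q13-a->q11; q13-b->q12; q14-a->q13; q14-b->q14

A DFA must remember the last 3 symbols (since which symbol is third-to-last isn't known until the input ends). Use one state per possible window of the last ≤3 symbols; accept from those whose window starts with `a`.
15 states suffice.
          a    b  
>  q0     q1   q2 
   q1     q3   q4 
   q2     q5   q6 
   q3     q7   q8 
   q4     q9  q10 
   q5    q11  q12 
   q6    q13  q14 
 * q7     q7   q8 
 * q8     q9  q10 
 * q9    q11  q12 
 * q10   q13  q14 
   q11    q7   q8 
   q12    q9  q10 
   q13   q11  q12 
   q14   q13  q14 
(> = start, * = accepting)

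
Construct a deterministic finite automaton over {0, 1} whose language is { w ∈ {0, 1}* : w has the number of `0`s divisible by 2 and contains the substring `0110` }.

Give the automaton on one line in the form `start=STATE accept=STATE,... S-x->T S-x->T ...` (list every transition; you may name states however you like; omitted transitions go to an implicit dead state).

start=q0 accept=q7 q0-0->q1 q0-1->q0 q1-0->q2 q1-1->q3 q2-0->q1 q2-1->q4 q3-0->q2 q3-1->q5 q4-0->q1 q4-1->q6 q5-0->q7 q5-1->q8 q6-0->q9 q6-1->q0 q7-0->q9 q7-1->q7 q8-0->q2 q8-1->q8 q9-0->q7 q9-1->q9

Run two small machines in parallel and take their product. The first has 2 states tracking the count of `0`s modulo 2; the second has 5 states tracking whether and how much of `0110` has been seen. A product state is a pair (one from each), accepting exactly when both do.
10 states suffice.
        0   1  
>  q0   q1  q0 
   q1   q2  q3 
   q2   q1  q4 
   q3   q2  q5 
   q4   q1  q6 
   q5   q7  q8 
   q6   q9  q0 
 * q7   q9  q7 
   q8   q2  q8 
   q9   q7  q9 
(> = start, * = accepting)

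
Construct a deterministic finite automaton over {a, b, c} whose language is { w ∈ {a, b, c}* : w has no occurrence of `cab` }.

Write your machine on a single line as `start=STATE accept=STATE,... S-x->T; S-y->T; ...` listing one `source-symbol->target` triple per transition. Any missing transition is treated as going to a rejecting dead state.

start=q0; accept=q0,q1,q2; q0-a->q0; q0-b->q0; q0-c->q1; q1-a->q2; q1-b->q0; q1-c->q1; q2-a->q0; q2-b->q3; q2-c->q1; q3-a->q3; q3-b->q3; q3-c->q3

This is the complement of 'contains `cab`'. Use the same substring-matching states — q0 through q3 holding how much of `cab` has just been matched — but flip the accepting set: everything except the trap q3 accepts.
With 4 states:
        a   b   c  
>* q0   q0  q0  q1 
 * q1   q2  q0  q1 
 * q2   q0  q3  q1 
   q3   q3  q3  q3 
(> = start, * = accepting)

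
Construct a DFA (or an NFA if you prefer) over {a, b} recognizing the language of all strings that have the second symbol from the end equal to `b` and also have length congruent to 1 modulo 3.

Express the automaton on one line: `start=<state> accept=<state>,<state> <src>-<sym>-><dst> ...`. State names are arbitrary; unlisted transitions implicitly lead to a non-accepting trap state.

Build one automaton per condition and run them in lockstep. One (7 states) tracks the last 2 symbols read; the other (3 states) tracks the input length modulo 3. Each combined state is a pair, one component from each; accept when both components accept.
With 15 states:
          a    b  
>  s0     s1   s2 
   s1     s3   s4 
   s2     s5   s6 
   s3     s7   s8 
   s4     s9  s10 
   s5     s7   s8 
   s6     s9  s10 
   s7    s11  s12 
   s8    s13  s14 
   s9    s11  s12 
   s10   s13  s14 
   s11    s3   s4 
   s12    s5   s6 
 * s13    s3   s4 
 * s14    s5   s6 
(> = start, * = accepting)

start=s0 accept=s13,s14 s0-a->s1 s0-b->s2 s1-a->s3 s1-b->s4 s2-a->s5 s2-b->s6 s3-a->s7 s3-b->s8 s4-a->s9 s4-b->s10 s5-a->s7 s5-b->s8 s6-a->s9 s6-b->s10 s7-a->s11 s7-b->s12 s8-a->s13 s8-b->s14 s9-a->s11 s9-b->s12 s10-a->s13 s10-b->s14 s11-a->s3 s11-b->s4 s12-a->s5 s12-b->s6 s13-a->s3 s13-b->s4 s14-a->s5 s14-b->s6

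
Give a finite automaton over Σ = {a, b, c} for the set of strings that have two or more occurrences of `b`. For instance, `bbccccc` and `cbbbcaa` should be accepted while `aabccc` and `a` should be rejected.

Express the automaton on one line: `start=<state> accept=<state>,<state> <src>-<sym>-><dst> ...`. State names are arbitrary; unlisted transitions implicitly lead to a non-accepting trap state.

start=s0 accept=s2,s3 s0-a->s0 s0-b->s1 s0-c->s0 s1-a->s1 s1-b->s2 s1-c->s1 s2-a->s2 s2-b->s3 s2-c->s2 s3-a->s3 s3-b->s3 s3-c->s3

Count `b`s, saturating at 3: states s0 through s2 mean 0 through 2 `b`s seen; s3 means more than 2. Each `b` increments (capped at s3); other symbols loop. Accept from {s2, s3}.
4 states suffice.
        a   b   c  
>  s0   s0  s1  s0 
   s1   s1  s2  s1 
 * s2   s2  s3  s2 
 * s3   s3  s3  s3 
(> = start, * = accepting)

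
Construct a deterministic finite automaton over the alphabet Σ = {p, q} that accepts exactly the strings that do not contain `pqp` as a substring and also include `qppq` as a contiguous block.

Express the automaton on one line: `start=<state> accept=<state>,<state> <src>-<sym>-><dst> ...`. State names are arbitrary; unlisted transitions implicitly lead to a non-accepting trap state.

start=s0 accept=s7,s8,s9 s0-p->s1 s0-q->s2 s1-p->s1 s1-q->s3 s2-p->s4 s2-q->s2 s3-p->s5 s3-q->s2 s4-p->s6 s4-q->s3 s5-p->s5 s5-q->s5 s6-p->s1 s6-q->s7 s7-p->s5 s7-q->s8 s8-p->s9 s8-q->s8 s9-p->s9 s9-q->s7

Run two small machines in parallel and take their product. One (4 states) tracks partial matches of the forbidden pattern `pqp`; the other (5 states) tracks whether and how much of `qppq` has been seen. Each combined state is a pair, one component from each; accept when both components accept. Minimizing collapses redundant product states.
With 10 states:
        p   q  
>  s0   s1  s2 
   s1   s1  s3 
   s2   s4  s2 
   s3   s5  s2 
   s4   s6  s3 
   s5   s5  s5 
   s6   s1  s7 
 * s7   s5  s8 
 * s8   s9  s8 
 * s9   s9  s7 
(> = start, * = accepting)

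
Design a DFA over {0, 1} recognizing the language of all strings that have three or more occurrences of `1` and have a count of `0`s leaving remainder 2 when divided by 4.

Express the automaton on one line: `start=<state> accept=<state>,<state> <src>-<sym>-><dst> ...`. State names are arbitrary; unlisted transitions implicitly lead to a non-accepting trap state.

Run two small machines in parallel and take their product. One (5 states) tracks the count of `1`s, saturating at 4; the other (4 states) tracks the count of `0`s modulo 4. Each combined state is a pair, one component from each; accept when both components accept. Equivalent product states are then merged.
          0    1  
>  q0     q1   q2 
   q1     q3   q4 
   q2     q4   q5 
   q3     q6   q7 
   q4     q7   q8 
   q5     q8   q9 
   q6     q0  q10 
   q7    q10  q11 
   q8    q11  q12 
   q9    q12   q9 
   q10    q2  q13 
   q11   q13  q14 
   q12   q14  q12 
   q13    q5  q15 
 * q14   q15  q14 
   q15    q9  q15 
(> = start, * = accepting)

start=q0 accept=q14 q0-0->q1 q0-1->q2 q1-0->q3 q1-1->q4 q2-0->q4 q2-1->q5 q3-0->q6 q3-1->q7 q4-0->q7 q4-1->q8 q5-0->q8 q5-1->q9 q6-0->q0 q6-1->q10 q7-0->q10 q7-1->q11 q8-0->q11 q8-1->q12 q9-0->q12 q9-1->q9 q10-0->q2 q10-1->q13 q11-0->q13 q11-1->q14 q12-0->q14 q12-1->q12 q13-0->q5 q13-1->q15 q14-0->q15 q14-1->q14 q15-0->q9 q15-1->q15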